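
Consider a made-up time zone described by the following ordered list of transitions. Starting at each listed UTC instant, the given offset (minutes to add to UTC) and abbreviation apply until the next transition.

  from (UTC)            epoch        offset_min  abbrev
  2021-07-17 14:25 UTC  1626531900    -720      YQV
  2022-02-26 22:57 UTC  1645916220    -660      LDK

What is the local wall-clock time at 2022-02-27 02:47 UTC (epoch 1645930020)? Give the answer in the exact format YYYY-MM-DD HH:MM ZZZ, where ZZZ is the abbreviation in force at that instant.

2022-02-26 15:47 LDK

Query: 2022-02-27 02:47 UTC
Rule 2/2 (LDK, -11:00): 2022-02-26 22:57 UTC ≤ query < +∞
2·60 + 47 - 660 = -493 min
-493 = -1·1440 + 947; 947 = 15·60 + 47 → 15:47, 2022-02-27 - 1 day = 2022-02-26
→ 2022-02-26 15:47 LDK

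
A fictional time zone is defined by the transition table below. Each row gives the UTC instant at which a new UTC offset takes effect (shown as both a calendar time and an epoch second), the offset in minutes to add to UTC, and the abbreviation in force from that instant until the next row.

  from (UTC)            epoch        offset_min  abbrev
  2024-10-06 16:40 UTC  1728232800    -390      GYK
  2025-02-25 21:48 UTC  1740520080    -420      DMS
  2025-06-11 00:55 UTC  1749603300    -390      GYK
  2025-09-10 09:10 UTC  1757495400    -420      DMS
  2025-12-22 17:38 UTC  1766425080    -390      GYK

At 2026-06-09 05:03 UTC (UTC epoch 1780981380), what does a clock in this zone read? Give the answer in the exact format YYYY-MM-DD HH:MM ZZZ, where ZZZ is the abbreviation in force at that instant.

Query: 2026-06-09 05:03 UTC
Rule 5/5 (GYK, -06:30): 2025-12-22 17:38 UTC ≤ query < +∞
5·60 + 3 - 390 = -87 min
-87 = -1·1440 + 1353; 1353 = 22·60 + 33 → 22:33, 2026-06-09 - 1 day = 2026-06-08
→ 2026-06-08 22:33 GYK

2026-06-08 22:33 GYK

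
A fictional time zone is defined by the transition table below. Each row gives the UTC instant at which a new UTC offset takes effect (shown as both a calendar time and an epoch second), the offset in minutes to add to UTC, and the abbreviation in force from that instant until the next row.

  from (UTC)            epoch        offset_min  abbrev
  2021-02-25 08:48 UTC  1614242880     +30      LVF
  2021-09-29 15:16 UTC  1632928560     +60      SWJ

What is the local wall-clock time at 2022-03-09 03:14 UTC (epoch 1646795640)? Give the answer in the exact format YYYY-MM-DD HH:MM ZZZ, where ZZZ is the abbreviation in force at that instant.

Query: 2022-03-09 03:14 UTC
Rule 2/2 (SWJ, +01:00): 2021-09-29 15:16 UTC ≤ query < +∞
3·60 + 14 + 60 = 254 min
254 = 0·1440 + 254; 254 = 4·60 + 14 → 04:14, same day
→ 2022-03-09 04:14 SWJ

2022-03-09 04:14 SWJ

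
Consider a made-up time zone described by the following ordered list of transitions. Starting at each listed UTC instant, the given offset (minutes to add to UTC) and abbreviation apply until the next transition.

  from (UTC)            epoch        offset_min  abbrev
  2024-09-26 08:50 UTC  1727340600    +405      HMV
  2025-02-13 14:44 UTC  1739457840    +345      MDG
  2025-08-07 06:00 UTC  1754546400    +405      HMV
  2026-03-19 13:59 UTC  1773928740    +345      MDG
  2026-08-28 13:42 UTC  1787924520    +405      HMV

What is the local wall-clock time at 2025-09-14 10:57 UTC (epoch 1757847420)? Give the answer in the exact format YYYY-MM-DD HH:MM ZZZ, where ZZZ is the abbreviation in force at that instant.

Query: 2025-09-14 10:57 UTC
Rule 3/5 (HMV, +06:45): 2025-08-07 06:00 UTC ≤ query < 2026-03-19 13:59 UTC
10·60 + 57 + 405 = 1062 min
1062 = 0·1440 + 1062; 1062 = 17·60 + 42 → 17:42, same day
→ 2025-09-14 17:42 HMV

2025-09-14 17:42 HMV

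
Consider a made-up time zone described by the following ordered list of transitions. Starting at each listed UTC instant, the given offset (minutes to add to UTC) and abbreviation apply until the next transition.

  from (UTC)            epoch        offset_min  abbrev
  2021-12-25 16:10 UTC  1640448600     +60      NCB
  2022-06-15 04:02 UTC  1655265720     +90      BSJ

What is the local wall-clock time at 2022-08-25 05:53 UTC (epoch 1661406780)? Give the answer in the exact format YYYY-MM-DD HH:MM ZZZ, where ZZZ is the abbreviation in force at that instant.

Query: 2022-08-25 05:53 UTC
Rule 2/2 (BSJ, +01:30): 2022-06-15 04:02 UTC ≤ query < +∞
5·60 + 53 + 90 = 443 min
443 = 0·1440 + 443; 443 = 7·60 + 23 → 07:23, same day
→ 2022-08-25 07:23 BSJ

2022-08-25 07:23 BSJ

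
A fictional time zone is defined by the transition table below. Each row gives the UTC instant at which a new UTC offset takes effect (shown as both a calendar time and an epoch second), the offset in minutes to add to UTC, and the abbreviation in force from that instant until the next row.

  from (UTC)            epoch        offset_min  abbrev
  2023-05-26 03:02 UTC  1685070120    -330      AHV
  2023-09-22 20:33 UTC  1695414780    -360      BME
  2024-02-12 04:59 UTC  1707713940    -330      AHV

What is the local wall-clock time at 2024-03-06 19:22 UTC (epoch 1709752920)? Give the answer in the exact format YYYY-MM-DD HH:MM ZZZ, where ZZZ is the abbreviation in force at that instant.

Query: 2024-03-06 19:22 UTC
Rule 3/3 (AHV, -05:30): 2024-02-12 04:59 UTC ≤ query < +∞
19·60 + 22 - 330 = 832 min
832 = 0·1440 + 832; 832 = 13·60 + 52 → 13:52, same day
→ 2024-03-06 13:52 AHV

2024-03-06 13:52 AHV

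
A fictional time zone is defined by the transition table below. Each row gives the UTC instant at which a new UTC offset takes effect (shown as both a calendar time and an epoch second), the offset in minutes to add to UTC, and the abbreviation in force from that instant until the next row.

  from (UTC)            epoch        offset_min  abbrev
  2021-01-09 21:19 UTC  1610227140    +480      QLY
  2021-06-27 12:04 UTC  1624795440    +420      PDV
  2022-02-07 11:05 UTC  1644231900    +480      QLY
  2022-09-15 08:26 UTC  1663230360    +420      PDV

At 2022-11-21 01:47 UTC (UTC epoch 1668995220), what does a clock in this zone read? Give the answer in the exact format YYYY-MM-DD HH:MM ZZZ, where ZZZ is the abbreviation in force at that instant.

Query: 2022-11-21 01:47 UTC
Rule 4/4 (PDV, +07:00): 2022-09-15 08:26 UTC ≤ query < +∞
1·60 + 47 + 420 = 527 min
527 = 0·1440 + 527; 527 = 8·60 + 47 → 08:47, same day
→ 2022-11-21 08:47 PDV

2022-11-21 08:47 PDV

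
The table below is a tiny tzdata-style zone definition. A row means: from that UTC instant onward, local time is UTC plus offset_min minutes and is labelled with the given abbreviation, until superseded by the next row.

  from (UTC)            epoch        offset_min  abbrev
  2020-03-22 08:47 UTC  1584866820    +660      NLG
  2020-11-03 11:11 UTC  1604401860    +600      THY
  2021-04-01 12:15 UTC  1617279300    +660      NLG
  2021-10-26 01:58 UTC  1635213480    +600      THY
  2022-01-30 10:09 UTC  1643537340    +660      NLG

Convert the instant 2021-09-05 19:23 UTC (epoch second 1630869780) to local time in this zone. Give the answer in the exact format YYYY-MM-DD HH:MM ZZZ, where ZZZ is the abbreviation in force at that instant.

2021-09-06 06:23 NLG

Query: 2021-09-05 19:23 UTC
Rule 3/5 (NLG, +11:00): 2021-04-01 12:15 UTC ≤ query < 2021-10-26 01:58 UTC
19·60 + 23 + 660 = 1823 min
1823 = 1·1440 + 383; 383 = 6·60 + 23 → 06:23, 2021-09-05 + 1 day = 2021-09-06
→ 2021-09-06 06:23 NLG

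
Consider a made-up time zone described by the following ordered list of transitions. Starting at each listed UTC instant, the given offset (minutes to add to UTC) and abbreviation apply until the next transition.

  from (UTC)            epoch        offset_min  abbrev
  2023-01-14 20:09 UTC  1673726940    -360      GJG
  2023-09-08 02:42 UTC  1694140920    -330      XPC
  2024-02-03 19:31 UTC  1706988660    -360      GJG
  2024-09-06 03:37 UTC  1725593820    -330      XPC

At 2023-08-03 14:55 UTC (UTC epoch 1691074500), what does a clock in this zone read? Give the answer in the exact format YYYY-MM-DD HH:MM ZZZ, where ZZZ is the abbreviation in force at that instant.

2023-08-03 08:55 GJG

Query: 2023-08-03 14:55 UTC
Rule 1/4 (GJG, -06:00): 2023-01-14 20:09 UTC ≤ query < 2023-09-08 02:42 UTC
14·60 + 55 - 360 = 535 min
535 = 0·1440 + 535; 535 = 8·60 + 55 → 08:55, same day
→ 2023-08-03 08:55 GJG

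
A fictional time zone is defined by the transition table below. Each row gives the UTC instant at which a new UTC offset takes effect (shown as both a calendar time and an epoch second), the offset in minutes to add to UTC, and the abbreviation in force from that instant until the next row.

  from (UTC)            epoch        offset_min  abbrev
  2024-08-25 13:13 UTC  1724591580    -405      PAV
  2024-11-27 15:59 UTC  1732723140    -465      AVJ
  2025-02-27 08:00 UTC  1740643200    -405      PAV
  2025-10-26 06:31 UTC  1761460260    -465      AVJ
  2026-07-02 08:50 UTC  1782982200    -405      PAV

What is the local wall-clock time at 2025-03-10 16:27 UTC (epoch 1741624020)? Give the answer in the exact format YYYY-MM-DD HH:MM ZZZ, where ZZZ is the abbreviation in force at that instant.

2025-03-10 09:42 PAV

Query: 2025-03-10 16:27 UTC
Rule 3/5 (PAV, -06:45): 2025-02-27 08:00 UTC ≤ query < 2025-10-26 06:31 UTC
16·60 + 27 - 405 = 582 min
582 = 0·1440 + 582; 582 = 9·60 + 42 → 09:42, same day
→ 2025-03-10 09:42 PAV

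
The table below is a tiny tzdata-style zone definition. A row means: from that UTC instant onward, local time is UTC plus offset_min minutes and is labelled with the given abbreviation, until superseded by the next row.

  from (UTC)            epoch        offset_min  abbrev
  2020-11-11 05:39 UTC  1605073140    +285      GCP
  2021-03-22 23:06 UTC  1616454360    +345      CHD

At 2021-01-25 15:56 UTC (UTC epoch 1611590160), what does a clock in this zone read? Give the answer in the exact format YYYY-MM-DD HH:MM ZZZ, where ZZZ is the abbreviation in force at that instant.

Query: 2021-01-25 15:56 UTC
Rule 1/2 (GCP, +04:45): 2020-11-11 05:39 UTC ≤ query < 2021-03-22 23:06 UTC
15·60 + 56 + 285 = 1241 min
1241 = 0·1440 + 1241; 1241 = 20·60 + 41 → 20:41, same day
→ 2021-01-25 20:41 GCP

2021-01-25 20:41 GCP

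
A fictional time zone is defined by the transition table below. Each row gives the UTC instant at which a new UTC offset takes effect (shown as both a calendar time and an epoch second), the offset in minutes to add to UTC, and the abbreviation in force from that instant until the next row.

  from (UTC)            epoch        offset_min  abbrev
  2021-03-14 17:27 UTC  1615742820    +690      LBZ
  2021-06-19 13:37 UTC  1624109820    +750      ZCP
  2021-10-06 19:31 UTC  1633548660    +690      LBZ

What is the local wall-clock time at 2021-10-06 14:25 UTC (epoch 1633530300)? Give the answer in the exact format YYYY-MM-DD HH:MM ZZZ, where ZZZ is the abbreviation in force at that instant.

2021-10-07 02:55 ZCP

Query: 2021-10-06 14:25 UTC
Rule 2/3 (ZCP, +12:30): 2021-06-19 13:37 UTC ≤ query < 2021-10-06 19:31 UTC
14·60 + 25 + 750 = 1615 min
1615 = 1·1440 + 175; 175 = 2·60 + 55 → 02:55, 2021-10-06 + 1 day = 2021-10-07
→ 2021-10-07 02:55 ZCP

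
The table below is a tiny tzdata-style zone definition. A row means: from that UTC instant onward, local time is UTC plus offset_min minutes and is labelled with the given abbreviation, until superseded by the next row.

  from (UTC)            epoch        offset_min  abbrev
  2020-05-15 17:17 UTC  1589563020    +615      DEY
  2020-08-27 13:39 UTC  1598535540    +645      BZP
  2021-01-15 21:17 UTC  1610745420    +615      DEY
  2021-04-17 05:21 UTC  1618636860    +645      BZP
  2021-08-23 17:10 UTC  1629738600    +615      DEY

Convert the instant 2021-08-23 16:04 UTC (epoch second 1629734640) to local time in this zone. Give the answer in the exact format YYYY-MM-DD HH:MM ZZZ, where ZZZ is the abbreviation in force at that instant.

2021-08-24 02:49 BZP

Query: 2021-08-23 16:04 UTC
Rule 4/5 (BZP, +10:45): 2021-04-17 05:21 UTC ≤ query < 2021-08-23 17:10 UTC
16·60 + 4 + 645 = 1609 min
1609 = 1·1440 + 169; 169 = 2·60 + 49 → 02:49, 2021-08-23 + 1 day = 2021-08-24
→ 2021-08-24 02:49 BZP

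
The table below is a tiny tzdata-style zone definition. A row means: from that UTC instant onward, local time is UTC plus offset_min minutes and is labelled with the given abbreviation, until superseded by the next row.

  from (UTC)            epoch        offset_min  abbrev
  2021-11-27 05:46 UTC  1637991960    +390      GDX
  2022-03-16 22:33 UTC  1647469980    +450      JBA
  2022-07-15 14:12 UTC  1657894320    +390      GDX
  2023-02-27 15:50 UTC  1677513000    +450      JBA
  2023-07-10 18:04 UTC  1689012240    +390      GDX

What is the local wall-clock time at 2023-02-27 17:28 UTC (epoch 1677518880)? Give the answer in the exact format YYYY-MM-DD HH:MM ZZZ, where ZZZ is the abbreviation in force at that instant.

2023-02-28 00:58 JBA

Query: 2023-02-27 17:28 UTC
Rule 4/5 (JBA, +07:30): 2023-02-27 15:50 UTC ≤ query < 2023-07-10 18:04 UTC
17·60 + 28 + 450 = 1498 min
1498 = 1·1440 + 58; 58 = 0·60 + 58 → 00:58, 2023-02-27 + 1 day = 2023-02-28
→ 2023-02-28 00:58 JBA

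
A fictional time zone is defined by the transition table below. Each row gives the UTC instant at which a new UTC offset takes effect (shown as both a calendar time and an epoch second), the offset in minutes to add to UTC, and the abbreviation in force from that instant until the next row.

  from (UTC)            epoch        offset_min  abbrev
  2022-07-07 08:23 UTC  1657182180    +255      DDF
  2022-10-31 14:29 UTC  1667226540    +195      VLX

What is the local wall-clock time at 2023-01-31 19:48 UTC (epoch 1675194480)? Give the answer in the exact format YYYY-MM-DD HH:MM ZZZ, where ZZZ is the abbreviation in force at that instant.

2023-01-31 23:03 VLX

Query: 2023-01-31 19:48 UTC
Rule 2/2 (VLX, +03:15): 2022-10-31 14:29 UTC ≤ query < +∞
19·60 + 48 + 195 = 1383 min
1383 = 0·1440 + 1383; 1383 = 23·60 + 3 → 23:03, same day
→ 2023-01-31 23:03 VLX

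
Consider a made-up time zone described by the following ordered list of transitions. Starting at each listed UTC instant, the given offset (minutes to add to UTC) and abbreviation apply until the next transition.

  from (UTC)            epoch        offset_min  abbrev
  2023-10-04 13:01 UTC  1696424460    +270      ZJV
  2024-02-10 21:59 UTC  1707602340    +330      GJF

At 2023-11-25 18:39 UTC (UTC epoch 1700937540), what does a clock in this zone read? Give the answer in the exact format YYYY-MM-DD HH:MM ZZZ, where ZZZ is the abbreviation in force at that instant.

2023-11-25 23:09 ZJV

Query: 2023-11-25 18:39 UTC
Rule 1/2 (ZJV, +04:30): 2023-10-04 13:01 UTC ≤ query < 2024-02-10 21:59 UTC
18·60 + 39 + 270 = 1389 min
1389 = 0·1440 + 1389; 1389 = 23·60 + 9 → 23:09, same day
→ 2023-11-25 23:09 ZJV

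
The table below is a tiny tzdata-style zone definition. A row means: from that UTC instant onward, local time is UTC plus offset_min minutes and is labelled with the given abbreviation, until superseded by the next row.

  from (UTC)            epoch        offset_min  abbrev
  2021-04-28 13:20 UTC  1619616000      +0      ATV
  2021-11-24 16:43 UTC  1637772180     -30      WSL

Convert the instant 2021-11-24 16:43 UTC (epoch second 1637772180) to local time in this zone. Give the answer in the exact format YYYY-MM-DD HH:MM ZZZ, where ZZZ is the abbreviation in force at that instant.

Query: 2021-11-24 16:43 UTC
Rule 2/2 (WSL, -00:30): 2021-11-24 16:43 UTC ≤ query < +∞
16·60 + 43 - 30 = 973 min
973 = 0·1440 + 973; 973 = 16·60 + 13 → 16:13, same day
→ 2021-11-24 16:13 WSL

2021-11-24 16:13 WSL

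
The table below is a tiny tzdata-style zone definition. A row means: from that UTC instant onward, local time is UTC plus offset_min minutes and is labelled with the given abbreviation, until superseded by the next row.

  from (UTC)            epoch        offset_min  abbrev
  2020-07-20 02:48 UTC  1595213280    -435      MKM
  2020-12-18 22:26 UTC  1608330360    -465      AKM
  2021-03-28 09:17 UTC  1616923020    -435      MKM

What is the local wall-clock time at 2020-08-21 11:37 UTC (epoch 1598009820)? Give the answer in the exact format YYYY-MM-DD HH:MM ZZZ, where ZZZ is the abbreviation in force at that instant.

2020-08-21 04:22 MKM

Query: 2020-08-21 11:37 UTC
Rule 1/3 (MKM, -07:15): 2020-07-20 02:48 UTC ≤ query < 2020-12-18 22:26 UTC
11·60 + 37 - 435 = 262 min
262 = 0·1440 + 262; 262 = 4·60 + 22 → 04:22, same day
→ 2020-08-21 04:22 MKM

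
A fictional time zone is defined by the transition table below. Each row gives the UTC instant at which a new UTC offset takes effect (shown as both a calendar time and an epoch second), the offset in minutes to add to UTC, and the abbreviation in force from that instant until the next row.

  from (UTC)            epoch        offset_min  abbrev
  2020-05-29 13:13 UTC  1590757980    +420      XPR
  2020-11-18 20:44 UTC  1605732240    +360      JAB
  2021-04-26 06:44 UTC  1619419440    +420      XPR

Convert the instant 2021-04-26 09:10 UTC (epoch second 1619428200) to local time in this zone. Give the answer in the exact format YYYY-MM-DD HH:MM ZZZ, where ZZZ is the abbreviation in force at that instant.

2021-04-26 16:10 XPR

Query: 2021-04-26 09:10 UTC
Rule 3/3 (XPR, +07:00): 2021-04-26 06:44 UTC ≤ query < +∞
9·60 + 10 + 420 = 970 min
970 = 0·1440 + 970; 970 = 16·60 + 10 → 16:10, same day
→ 2021-04-26 16:10 XPR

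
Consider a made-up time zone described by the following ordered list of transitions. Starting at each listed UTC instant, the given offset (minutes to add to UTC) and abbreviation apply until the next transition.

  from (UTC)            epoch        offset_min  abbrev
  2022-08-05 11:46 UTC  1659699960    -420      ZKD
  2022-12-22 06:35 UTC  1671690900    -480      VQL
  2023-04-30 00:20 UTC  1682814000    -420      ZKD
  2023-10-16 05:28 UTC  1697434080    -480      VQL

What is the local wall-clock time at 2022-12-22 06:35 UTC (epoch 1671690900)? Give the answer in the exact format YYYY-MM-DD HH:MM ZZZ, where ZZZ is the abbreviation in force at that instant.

2022-12-21 22:35 VQL

Query: 2022-12-22 06:35 UTC
Rule 2/4 (VQL, -08:00): 2022-12-22 06:35 UTC ≤ query < 2023-04-30 00:20 UTC
6·60 + 35 - 480 = -85 min
-85 = -1·1440 + 1355; 1355 = 22·60 + 35 → 22:35, 2022-12-22 - 1 day = 2022-12-21
→ 2022-12-21 22:35 VQL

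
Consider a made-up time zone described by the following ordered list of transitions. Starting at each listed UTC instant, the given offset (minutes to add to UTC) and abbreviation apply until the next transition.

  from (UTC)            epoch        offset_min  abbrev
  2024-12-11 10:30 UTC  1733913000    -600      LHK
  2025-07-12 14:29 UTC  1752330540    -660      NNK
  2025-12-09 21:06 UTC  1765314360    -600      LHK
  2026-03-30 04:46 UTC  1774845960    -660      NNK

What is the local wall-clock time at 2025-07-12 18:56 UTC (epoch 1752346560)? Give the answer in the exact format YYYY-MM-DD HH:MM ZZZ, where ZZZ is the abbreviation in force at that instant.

2025-07-12 07:56 NNK

Query: 2025-07-12 18:56 UTC
Rule 2/4 (NNK, -11:00): 2025-07-12 14:29 UTC ≤ query < 2025-12-09 21:06 UTC
18·60 + 56 - 660 = 476 min
476 = 0·1440 + 476; 476 = 7·60 + 56 → 07:56, same day
→ 2025-07-12 07:56 NNK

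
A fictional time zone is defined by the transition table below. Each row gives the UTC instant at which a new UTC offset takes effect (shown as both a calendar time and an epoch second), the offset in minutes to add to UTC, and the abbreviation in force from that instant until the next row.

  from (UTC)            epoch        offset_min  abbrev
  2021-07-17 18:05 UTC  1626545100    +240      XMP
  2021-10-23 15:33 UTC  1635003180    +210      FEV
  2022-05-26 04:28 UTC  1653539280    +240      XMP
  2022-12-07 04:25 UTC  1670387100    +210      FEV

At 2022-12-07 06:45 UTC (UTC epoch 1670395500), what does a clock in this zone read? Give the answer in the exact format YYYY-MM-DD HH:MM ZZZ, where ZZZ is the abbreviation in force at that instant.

2022-12-07 10:15 FEV

Query: 2022-12-07 06:45 UTC
Rule 4/4 (FEV, +03:30): 2022-12-07 04:25 UTC ≤ query < +∞
6·60 + 45 + 210 = 615 min
615 = 0·1440 + 615; 615 = 10·60 + 15 → 10:15, same day
→ 2022-12-07 10:15 FEV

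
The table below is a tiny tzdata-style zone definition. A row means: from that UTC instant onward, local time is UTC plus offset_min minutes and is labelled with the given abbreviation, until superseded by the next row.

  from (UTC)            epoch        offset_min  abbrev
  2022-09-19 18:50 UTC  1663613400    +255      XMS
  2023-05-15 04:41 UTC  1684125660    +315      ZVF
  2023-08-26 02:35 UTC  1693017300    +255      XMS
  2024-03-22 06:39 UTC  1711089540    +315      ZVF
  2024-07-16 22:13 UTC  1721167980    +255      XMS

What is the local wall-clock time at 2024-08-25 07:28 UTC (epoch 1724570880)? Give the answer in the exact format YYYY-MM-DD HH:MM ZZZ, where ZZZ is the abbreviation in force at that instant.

Query: 2024-08-25 07:28 UTC
Rule 5/5 (XMS, +04:15): 2024-07-16 22:13 UTC ≤ query < +∞
7·60 + 28 + 255 = 703 min
703 = 0·1440 + 703; 703 = 11·60 + 43 → 11:43, same day
→ 2024-08-25 11:43 XMS

2024-08-25 11:43 XMS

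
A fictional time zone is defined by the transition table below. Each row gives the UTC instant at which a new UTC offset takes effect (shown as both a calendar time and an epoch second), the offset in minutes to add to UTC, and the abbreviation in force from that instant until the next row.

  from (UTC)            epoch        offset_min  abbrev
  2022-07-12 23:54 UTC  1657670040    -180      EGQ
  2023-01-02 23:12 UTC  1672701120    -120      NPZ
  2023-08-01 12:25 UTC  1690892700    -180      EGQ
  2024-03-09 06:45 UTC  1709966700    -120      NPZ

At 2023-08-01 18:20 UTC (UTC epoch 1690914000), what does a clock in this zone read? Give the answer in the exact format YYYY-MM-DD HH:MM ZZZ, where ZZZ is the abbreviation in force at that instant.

2023-08-01 15:20 EGQ

Query: 2023-08-01 18:20 UTC
Rule 3/4 (EGQ, -03:00): 2023-08-01 12:25 UTC ≤ query < 2024-03-09 06:45 UTC
18·60 + 20 - 180 = 920 min
920 = 0·1440 + 920; 920 = 15·60 + 20 → 15:20, same day
→ 2023-08-01 15:20 EGQ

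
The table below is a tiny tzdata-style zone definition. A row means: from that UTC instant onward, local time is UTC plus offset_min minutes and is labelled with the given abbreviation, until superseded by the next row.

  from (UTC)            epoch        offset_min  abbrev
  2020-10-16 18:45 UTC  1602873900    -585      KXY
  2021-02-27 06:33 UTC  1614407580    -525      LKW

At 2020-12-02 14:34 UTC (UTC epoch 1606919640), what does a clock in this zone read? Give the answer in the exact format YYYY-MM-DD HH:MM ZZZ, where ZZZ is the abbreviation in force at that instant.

Query: 2020-12-02 14:34 UTC
Rule 1/2 (KXY, -09:45): 2020-10-16 18:45 UTC ≤ query < 2021-02-27 06:33 UTC
14·60 + 34 - 585 = 289 min
289 = 0·1440 + 289; 289 = 4·60 + 49 → 04:49, same day
→ 2020-12-02 04:49 KXY

2020-12-02 04:49 KXY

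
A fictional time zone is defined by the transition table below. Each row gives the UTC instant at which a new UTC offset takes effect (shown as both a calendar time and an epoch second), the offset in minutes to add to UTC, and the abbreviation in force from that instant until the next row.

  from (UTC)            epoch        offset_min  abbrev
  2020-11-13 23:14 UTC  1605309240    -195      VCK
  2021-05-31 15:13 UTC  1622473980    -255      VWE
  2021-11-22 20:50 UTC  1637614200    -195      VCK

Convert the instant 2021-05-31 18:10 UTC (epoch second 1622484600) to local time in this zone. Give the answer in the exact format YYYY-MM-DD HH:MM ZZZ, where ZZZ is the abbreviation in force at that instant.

2021-05-31 13:55 VWE

Query: 2021-05-31 18:10 UTC
Rule 2/3 (VWE, -04:15): 2021-05-31 15:13 UTC ≤ query < 2021-11-22 20:50 UTC
18·60 + 10 - 255 = 835 min
835 = 0·1440 + 835; 835 = 13·60 + 55 → 13:55, same day
→ 2021-05-31 13:55 VWE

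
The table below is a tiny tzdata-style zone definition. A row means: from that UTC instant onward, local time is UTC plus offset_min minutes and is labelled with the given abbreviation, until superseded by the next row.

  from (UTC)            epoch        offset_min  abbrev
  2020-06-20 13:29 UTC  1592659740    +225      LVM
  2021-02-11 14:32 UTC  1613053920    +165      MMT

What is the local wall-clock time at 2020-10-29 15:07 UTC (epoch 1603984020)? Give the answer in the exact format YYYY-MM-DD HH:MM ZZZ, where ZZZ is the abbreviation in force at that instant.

2020-10-29 18:52 LVM

Query: 2020-10-29 15:07 UTC
Rule 1/2 (LVM, +03:45): 2020-06-20 13:29 UTC ≤ query < 2021-02-11 14:32 UTC
15·60 + 7 + 225 = 1132 min
1132 = 0·1440 + 1132; 1132 = 18·60 + 52 → 18:52, same day
→ 2020-10-29 18:52 LVM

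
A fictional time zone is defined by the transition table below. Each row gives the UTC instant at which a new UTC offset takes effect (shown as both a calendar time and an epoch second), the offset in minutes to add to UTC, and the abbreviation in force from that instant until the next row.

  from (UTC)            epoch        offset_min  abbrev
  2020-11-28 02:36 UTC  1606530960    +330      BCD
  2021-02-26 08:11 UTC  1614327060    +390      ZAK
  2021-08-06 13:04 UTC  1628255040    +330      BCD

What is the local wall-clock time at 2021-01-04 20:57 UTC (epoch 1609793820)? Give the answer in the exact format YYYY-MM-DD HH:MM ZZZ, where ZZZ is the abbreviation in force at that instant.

2021-01-05 02:27 BCD

Query: 2021-01-04 20:57 UTC
Rule 1/3 (BCD, +05:30): 2020-11-28 02:36 UTC ≤ query < 2021-02-26 08:11 UTC
20·60 + 57 + 330 = 1587 min
1587 = 1·1440 + 147; 147 = 2·60 + 27 → 02:27, 2021-01-04 + 1 day = 2021-01-05
→ 2021-01-05 02:27 BCD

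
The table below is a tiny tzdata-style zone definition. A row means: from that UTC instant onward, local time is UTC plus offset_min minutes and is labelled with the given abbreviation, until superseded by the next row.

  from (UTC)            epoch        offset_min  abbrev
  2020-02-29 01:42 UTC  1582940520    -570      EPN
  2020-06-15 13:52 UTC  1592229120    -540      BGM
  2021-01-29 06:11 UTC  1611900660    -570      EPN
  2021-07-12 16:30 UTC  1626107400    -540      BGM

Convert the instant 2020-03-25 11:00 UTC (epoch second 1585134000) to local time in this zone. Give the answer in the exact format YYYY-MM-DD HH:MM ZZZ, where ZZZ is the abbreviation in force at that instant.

2020-03-25 01:30 EPN

Query: 2020-03-25 11:00 UTC
Rule 1/4 (EPN, -09:30): 2020-02-29 01:42 UTC ≤ query < 2020-06-15 13:52 UTC
11·60 + 0 - 570 = 90 min
90 = 0·1440 + 90; 90 = 1·60 + 30 → 01:30, same day
→ 2020-03-25 01:30 EPN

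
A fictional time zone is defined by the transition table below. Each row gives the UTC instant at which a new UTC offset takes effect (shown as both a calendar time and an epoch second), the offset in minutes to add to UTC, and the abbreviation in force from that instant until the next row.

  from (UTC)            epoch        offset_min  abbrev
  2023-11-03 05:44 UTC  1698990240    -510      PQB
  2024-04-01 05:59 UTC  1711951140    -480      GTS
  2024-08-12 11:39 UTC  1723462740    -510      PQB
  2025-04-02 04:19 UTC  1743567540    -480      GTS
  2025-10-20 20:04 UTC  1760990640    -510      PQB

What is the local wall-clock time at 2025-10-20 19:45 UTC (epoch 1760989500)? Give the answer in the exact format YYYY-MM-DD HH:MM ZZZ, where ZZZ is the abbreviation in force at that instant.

Query: 2025-10-20 19:45 UTC
Rule 4/5 (GTS, -08:00): 2025-04-02 04:19 UTC ≤ query < 2025-10-20 20:04 UTC
19·60 + 45 - 480 = 705 min
705 = 0·1440 + 705; 705 = 11·60 + 45 → 11:45, same day
→ 2025-10-20 11:45 GTS

2025-10-20 11:45 GTS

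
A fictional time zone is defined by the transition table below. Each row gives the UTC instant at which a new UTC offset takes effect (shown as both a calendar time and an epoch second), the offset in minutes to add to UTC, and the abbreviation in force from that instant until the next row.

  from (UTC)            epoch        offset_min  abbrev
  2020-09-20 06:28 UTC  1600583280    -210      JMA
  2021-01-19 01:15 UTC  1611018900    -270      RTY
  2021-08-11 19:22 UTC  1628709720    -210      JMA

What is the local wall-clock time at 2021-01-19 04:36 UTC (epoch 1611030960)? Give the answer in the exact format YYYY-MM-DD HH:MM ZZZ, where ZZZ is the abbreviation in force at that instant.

Query: 2021-01-19 04:36 UTC
Rule 2/3 (RTY, -04:30): 2021-01-19 01:15 UTC ≤ query < 2021-08-11 19:22 UTC
4·60 + 36 - 270 = 6 min
6 = 0·1440 + 6; 6 = 0·60 + 6 → 00:06, same day
→ 2021-01-19 00:06 RTY

2021-01-19 00:06 RTY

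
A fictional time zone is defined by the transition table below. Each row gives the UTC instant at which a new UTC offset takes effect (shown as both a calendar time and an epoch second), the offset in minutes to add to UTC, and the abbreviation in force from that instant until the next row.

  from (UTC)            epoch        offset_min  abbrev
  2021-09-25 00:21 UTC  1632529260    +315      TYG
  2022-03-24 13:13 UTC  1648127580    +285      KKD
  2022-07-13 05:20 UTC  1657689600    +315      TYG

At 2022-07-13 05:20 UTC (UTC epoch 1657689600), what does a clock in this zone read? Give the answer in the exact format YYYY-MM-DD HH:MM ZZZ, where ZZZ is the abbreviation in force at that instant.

Query: 2022-07-13 05:20 UTC
Rule 3/3 (TYG, +05:15): 2022-07-13 05:20 UTC ≤ query < +∞
5·60 + 20 + 315 = 635 min
635 = 0·1440 + 635; 635 = 10·60 + 35 → 10:35, same day
→ 2022-07-13 10:35 TYG

2022-07-13 10:35 TYG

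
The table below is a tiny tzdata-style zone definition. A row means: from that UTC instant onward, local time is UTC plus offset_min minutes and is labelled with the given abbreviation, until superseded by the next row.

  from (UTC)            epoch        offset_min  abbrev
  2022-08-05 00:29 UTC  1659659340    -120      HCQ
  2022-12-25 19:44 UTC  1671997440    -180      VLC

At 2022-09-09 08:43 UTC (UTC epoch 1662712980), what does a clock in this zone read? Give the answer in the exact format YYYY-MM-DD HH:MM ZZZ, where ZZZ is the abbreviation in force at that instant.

2022-09-09 06:43 HCQ

Query: 2022-09-09 08:43 UTC
Rule 1/2 (HCQ, -02:00): 2022-08-05 00:29 UTC ≤ query < 2022-12-25 19:44 UTC
8·60 + 43 - 120 = 403 min
403 = 0·1440 + 403; 403 = 6·60 + 43 → 06:43, same day
→ 2022-09-09 06:43 HCQ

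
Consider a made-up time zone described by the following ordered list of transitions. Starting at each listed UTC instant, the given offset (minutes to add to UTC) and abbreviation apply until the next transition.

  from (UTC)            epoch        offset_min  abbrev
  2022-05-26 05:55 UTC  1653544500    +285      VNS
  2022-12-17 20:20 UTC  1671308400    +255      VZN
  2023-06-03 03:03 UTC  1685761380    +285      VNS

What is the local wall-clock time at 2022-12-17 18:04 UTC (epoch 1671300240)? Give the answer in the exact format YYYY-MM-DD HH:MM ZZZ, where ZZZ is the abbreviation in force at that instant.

Query: 2022-12-17 18:04 UTC
Rule 1/3 (VNS, +04:45): 2022-05-26 05:55 UTC ≤ query < 2022-12-17 20:20 UTC
18·60 + 4 + 285 = 1369 min
1369 = 0·1440 + 1369; 1369 = 22·60 + 49 → 22:49, same day
→ 2022-12-17 22:49 VNS

2022-12-17 22:49 VNS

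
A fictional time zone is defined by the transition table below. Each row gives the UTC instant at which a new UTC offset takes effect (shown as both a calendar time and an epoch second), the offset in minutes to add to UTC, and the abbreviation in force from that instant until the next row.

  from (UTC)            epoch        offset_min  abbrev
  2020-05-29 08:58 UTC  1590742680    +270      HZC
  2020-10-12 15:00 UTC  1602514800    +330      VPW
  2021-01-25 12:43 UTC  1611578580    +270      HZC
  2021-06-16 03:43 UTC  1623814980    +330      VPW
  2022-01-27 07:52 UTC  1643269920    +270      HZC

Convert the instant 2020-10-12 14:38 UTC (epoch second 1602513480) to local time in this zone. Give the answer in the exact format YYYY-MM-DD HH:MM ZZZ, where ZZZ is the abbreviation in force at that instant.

2020-10-12 19:08 HZC

Query: 2020-10-12 14:38 UTC
Rule 1/5 (HZC, +04:30): 2020-05-29 08:58 UTC ≤ query < 2020-10-12 15:00 UTC
14·60 + 38 + 270 = 1148 min
1148 = 0·1440 + 1148; 1148 = 19·60 + 8 → 19:08, same day
→ 2020-10-12 19:08 HZC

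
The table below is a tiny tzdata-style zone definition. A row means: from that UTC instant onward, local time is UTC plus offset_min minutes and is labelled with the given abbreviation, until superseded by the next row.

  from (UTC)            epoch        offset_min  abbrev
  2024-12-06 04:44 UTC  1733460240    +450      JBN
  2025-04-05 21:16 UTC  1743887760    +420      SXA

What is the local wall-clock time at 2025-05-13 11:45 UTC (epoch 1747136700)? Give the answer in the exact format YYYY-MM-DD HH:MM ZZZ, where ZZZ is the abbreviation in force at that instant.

2025-05-13 18:45 SXA

Query: 2025-05-13 11:45 UTC
Rule 2/2 (SXA, +07:00): 2025-04-05 21:16 UTC ≤ query < +∞
11·60 + 45 + 420 = 1125 min
1125 = 0·1440 + 1125; 1125 = 18·60 + 45 → 18:45, same day
→ 2025-05-13 18:45 SXA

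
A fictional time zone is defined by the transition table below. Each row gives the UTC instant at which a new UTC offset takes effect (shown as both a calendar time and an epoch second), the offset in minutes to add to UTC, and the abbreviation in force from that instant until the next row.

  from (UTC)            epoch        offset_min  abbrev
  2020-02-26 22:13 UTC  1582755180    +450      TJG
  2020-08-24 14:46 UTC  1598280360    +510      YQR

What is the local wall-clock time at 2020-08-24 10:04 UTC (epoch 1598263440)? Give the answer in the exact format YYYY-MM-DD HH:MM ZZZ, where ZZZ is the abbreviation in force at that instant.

2020-08-24 17:34 TJG

Query: 2020-08-24 10:04 UTC
Rule 1/2 (TJG, +07:30): 2020-02-26 22:13 UTC ≤ query < 2020-08-24 14:46 UTC
10·60 + 4 + 450 = 1054 min
1054 = 0·1440 + 1054; 1054 = 17·60 + 34 → 17:34, same day
→ 2020-08-24 17:34 TJG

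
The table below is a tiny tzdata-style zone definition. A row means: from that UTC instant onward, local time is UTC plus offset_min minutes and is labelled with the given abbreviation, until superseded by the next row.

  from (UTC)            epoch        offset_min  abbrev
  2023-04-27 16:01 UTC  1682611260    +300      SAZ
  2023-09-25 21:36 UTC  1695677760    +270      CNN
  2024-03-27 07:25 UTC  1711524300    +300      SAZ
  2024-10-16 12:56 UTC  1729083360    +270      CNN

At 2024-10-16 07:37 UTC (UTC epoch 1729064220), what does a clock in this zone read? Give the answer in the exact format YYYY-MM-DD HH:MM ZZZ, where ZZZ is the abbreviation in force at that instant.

2024-10-16 12:37 SAZ

Query: 2024-10-16 07:37 UTC
Rule 3/4 (SAZ, +05:00): 2024-03-27 07:25 UTC ≤ query < 2024-10-16 12:56 UTC
7·60 + 37 + 300 = 757 min
757 = 0·1440 + 757; 757 = 12·60 + 37 → 12:37, same day
→ 2024-10-16 12:37 SAZ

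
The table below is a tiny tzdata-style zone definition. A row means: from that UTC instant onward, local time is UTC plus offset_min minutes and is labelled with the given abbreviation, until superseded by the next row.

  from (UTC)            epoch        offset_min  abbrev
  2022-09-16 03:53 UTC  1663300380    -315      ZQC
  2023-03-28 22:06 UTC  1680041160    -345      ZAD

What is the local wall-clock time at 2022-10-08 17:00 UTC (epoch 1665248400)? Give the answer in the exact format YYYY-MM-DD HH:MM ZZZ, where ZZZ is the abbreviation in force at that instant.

2022-10-08 11:45 ZQC

Query: 2022-10-08 17:00 UTC
Rule 1/2 (ZQC, -05:15): 2022-09-16 03:53 UTC ≤ query < 2023-03-28 22:06 UTC
17·60 + 0 - 315 = 705 min
705 = 0·1440 + 705; 705 = 11·60 + 45 → 11:45, same day
→ 2022-10-08 11:45 ZQC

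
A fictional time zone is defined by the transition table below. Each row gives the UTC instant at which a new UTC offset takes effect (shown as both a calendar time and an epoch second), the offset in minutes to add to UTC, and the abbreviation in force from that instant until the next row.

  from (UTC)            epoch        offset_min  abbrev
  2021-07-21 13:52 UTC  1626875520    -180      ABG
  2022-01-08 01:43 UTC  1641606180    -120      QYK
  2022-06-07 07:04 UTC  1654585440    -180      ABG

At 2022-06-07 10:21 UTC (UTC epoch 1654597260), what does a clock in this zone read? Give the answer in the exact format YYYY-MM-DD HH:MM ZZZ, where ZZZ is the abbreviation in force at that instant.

2022-06-07 07:21 ABG

Query: 2022-06-07 10:21 UTC
Rule 3/3 (ABG, -03:00): 2022-06-07 07:04 UTC ≤ query < +∞
10·60 + 21 - 180 = 441 min
441 = 0·1440 + 441; 441 = 7·60 + 21 → 07:21, same day
→ 2022-06-07 07:21 ABG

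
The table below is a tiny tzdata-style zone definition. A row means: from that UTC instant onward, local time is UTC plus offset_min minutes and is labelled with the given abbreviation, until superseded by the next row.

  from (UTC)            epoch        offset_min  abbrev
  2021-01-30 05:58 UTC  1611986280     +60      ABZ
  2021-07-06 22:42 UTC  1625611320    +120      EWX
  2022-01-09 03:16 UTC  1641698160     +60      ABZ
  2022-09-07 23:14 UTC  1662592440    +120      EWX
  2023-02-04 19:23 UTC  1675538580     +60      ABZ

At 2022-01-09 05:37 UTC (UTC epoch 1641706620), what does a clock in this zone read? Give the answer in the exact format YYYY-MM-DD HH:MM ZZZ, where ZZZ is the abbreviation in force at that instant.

Query: 2022-01-09 05:37 UTC
Rule 3/5 (ABZ, +01:00): 2022-01-09 03:16 UTC ≤ query < 2022-09-07 23:14 UTC
5·60 + 37 + 60 = 397 min
397 = 0·1440 + 397; 397 = 6·60 + 37 → 06:37, same day
→ 2022-01-09 06:37 ABZ

2022-01-09 06:37 ABZ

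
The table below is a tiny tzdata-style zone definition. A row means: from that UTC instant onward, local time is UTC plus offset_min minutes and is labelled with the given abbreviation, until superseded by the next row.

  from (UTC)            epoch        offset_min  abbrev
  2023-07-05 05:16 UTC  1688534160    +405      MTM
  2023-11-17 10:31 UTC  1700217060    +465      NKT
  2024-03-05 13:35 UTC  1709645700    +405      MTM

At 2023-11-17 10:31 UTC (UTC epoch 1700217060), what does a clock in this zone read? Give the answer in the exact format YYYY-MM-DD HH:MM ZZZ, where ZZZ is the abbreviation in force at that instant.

2023-11-17 18:16 NKT

Query: 2023-11-17 10:31 UTC
Rule 2/3 (NKT, +07:45): 2023-11-17 10:31 UTC ≤ query < 2024-03-05 13:35 UTC
10·60 + 31 + 465 = 1096 min
1096 = 0·1440 + 1096; 1096 = 18·60 + 16 → 18:16, same day
→ 2023-11-17 18:16 NKT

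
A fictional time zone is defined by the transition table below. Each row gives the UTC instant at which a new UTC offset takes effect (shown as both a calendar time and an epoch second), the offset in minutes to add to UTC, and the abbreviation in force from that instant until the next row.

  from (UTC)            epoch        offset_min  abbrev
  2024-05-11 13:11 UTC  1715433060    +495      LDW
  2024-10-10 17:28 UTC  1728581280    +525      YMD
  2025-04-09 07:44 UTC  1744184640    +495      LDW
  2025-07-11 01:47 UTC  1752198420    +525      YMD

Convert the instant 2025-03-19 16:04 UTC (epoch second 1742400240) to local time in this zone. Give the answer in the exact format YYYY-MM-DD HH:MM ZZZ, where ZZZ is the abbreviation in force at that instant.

2025-03-20 00:49 YMD

Query: 2025-03-19 16:04 UTC
Rule 2/4 (YMD, +08:45): 2024-10-10 17:28 UTC ≤ query < 2025-04-09 07:44 UTC
16·60 + 4 + 525 = 1489 min
1489 = 1·1440 + 49; 49 = 0·60 + 49 → 00:49, 2025-03-19 + 1 day = 2025-03-20
→ 2025-03-20 00:49 YMD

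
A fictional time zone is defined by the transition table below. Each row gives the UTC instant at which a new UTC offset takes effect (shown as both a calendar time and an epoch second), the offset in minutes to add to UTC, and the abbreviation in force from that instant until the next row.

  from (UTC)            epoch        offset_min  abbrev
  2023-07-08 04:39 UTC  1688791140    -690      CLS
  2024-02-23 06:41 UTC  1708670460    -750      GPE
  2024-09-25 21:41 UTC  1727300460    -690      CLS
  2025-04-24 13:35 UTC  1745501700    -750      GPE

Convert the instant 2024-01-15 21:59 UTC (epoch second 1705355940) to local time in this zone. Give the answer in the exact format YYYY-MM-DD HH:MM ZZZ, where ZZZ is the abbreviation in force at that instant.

2024-01-15 10:29 CLS

Query: 2024-01-15 21:59 UTC
Rule 1/4 (CLS, -11:30): 2023-07-08 04:39 UTC ≤ query < 2024-02-23 06:41 UTC
21·60 + 59 - 690 = 629 min
629 = 0·1440 + 629; 629 = 10·60 + 29 → 10:29, same day
→ 2024-01-15 10:29 CLS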